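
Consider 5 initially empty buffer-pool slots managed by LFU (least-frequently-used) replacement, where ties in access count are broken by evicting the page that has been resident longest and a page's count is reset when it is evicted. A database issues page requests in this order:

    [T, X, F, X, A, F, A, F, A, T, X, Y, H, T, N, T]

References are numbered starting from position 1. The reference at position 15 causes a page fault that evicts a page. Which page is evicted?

pos 1: T: fault, frames [T]
pos 2: X: fault, frames [T, X]
pos 3: F: fault, frames [T, X, F]
pos 4: X: hit
pos 5: A: fault, frames [T, X, F, A]
pos 6: F: hit
pos 7: A: hit
pos 8: F: hit
pos 9: A: hit
pos 10: T: hit
pos 11: X: hit
pos 12: Y: fault, frames [T, X, F, A, Y]
pos 13: H: fault, evict Y, frames [T, X, F, A, H]
pos 14: T: hit
pos 15: N: fault, evict H, frames [T, X, F, A, N]
At position 15, page H is evicted.

H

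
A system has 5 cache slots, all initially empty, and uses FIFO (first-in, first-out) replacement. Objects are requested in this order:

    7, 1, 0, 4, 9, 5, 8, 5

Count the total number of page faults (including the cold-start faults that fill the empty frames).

7 → miss, frames [7]
1 → miss, frames [7, 1]
0 → miss, frames [7, 1, 0]
4 → miss, frames [7, 1, 0, 4]
9 → miss, frames [7, 1, 0, 4, 9]
5 → miss, evict 7, frames [1, 0, 4, 9, 5]
8 → miss, evict 1, frames [0, 4, 9, 5, 8]
5 → hit
Page faults: 7.

7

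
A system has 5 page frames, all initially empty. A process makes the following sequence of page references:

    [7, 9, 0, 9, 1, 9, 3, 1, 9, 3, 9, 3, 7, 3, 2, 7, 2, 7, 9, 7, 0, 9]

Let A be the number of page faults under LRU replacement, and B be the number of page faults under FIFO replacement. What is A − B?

Under LRU: F F F . F . F . . . . . . . F . . . . . F . → 7 faults.
Under FIFO: F F F . F . F . . . . . . . F F . . F . F . → 9 faults.
A − B = 7 − 9 = -2.

-2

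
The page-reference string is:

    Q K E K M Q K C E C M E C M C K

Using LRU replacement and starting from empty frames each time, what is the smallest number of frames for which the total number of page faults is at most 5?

f=1: 16 faults
f=2: 13 faults
f=3: 9 faults
f=4: 7 faults
f=5: 5 faults
Smallest f with faults ≤ 5 is 5.

5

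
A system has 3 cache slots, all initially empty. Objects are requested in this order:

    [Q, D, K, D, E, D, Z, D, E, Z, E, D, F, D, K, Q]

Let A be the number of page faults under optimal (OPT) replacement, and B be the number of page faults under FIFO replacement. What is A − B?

-1

Under OPT: F F F . F . F . . . . . F . F F → 8 faults.
Under FIFO: F F F . F . F F . . . . F . F F → 9 faults.
A − B = 8 − 9 = -1.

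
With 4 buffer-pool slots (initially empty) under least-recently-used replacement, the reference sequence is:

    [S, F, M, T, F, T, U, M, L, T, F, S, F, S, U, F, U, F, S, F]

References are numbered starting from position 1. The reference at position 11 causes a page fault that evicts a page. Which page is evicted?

U

pos 1: S → fault, frames (S)
pos 2: F → fault, frames (S F)
pos 3: M → fault, frames (S F M)
pos 4: T → fault, frames (S F M T)
pos 5: F → hit
pos 6: T → hit
pos 7: U → fault, evict S, frames (M F T U)
pos 8: M → hit
pos 9: L → fault, evict F, frames (T U M L)
pos 10: T → hit
pos 11: F → fault, evict U, frames (M L T F)
At position 11, page U is evicted.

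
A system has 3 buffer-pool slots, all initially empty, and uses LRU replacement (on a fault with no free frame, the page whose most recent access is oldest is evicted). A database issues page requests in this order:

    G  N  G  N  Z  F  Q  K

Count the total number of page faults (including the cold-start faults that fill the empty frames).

G → miss, frames {G}
N → miss, frames {G,N}
G → hit
N → hit
Z → miss, frames {G,N,Z}
F → miss, evict G, frames {N,Z,F}
Q → miss, evict N, frames {Z,F,Q}
K → miss, evict Z, frames {F,Q,K}
Page faults: 6.

6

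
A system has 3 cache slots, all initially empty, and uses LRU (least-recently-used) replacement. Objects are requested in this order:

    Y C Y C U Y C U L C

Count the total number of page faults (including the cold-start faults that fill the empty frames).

Y → fault, frames [Y]
C → fault, frames [Y, C]
Y → hit
C → hit
U → fault, frames [Y, C, U]
Y → hit
C → hit
U → hit
L → fault, evict Y, frames [C, U, L]
C → hit
Page faults: 4.

4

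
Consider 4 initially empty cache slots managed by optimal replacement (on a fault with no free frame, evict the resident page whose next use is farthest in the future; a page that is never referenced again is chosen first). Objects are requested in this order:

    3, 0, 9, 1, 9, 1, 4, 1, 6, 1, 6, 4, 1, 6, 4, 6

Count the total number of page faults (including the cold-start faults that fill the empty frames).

6

3 → fault, frames {3}
0 → fault, frames {3,0}
9 → fault, frames {3,0,9}
1 → fault, frames {3,0,9,1}
9 → hit
1 → hit
4 → fault, evict 9, frames {3,0,1,4}
1 → hit
6 → fault, evict 0, frames {3,1,4,6}
1 → hit
6 → hit
4 → hit
1 → hit
6 → hit
4 → hit
6 → hit
Page faults: 6.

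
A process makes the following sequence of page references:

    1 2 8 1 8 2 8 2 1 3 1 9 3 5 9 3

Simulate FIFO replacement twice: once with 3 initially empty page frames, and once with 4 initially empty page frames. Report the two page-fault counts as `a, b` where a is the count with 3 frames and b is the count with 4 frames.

3 frames: F F F . . . . . . F F F . F . F → 8 faults.
4 frames: F F F . . . . . . F . F . F . . → 6 faults.
6 < 8: adding a frame reduced faults, as is typical.

8, 6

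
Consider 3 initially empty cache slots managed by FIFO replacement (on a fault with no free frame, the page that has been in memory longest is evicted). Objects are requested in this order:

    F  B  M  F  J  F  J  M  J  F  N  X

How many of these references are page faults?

7

F: miss, frames (F)
B: miss, frames (F B)
M: miss, frames (F B M)
F: hit
J: miss, evict F, frames (B M J)
F: miss, evict B, frames (M J F)
J: hit
M: hit
J: hit
F: hit
N: miss, evict M, frames (J F N)
X: miss, evict J, frames (F N X)
Page faults: 7.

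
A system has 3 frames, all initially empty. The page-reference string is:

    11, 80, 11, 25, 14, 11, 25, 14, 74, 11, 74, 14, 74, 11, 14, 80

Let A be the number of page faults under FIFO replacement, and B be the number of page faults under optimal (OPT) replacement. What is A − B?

1

Under FIFO: F F . F F F . . F . . . . . . F → 7 faults.
Under OPT: F F . F F . . . F . . . . . . F → 6 faults.
A − B = 7 − 6 = 1.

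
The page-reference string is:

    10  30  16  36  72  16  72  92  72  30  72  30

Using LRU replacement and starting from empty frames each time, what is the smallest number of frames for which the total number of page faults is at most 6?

f=1: 12 faults
f=2: 8 faults
f=3: 7 faults
f=4: 7 faults
f=5: 6 faults
f=6: 6 faults
Smallest f with faults ≤ 6 is 5.

5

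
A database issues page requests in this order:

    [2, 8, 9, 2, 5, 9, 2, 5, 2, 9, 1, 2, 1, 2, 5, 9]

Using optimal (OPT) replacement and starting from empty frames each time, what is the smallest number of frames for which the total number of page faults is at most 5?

f=1: 16 faults
f=2: 9 faults
f=3: 6 faults
f=4: 5 faults
f=5: 5 faults
Smallest f with faults ≤ 5 is 4.

4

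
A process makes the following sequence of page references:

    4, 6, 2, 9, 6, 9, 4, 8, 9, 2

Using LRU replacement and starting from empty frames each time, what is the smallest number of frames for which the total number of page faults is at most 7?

f=1: 10 faults
f=2: 9 faults
f=3: 7 faults
f=4: 6 faults
f=5: 5 faults
Smallest f with faults ≤ 7 is 3.

3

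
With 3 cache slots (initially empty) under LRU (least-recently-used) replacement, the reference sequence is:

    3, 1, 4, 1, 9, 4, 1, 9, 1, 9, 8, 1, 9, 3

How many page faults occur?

3 → miss, frames (3)
1 → miss, frames (3 1)
4 → miss, frames (3 1 4)
1 → hit
9 → miss, evict 3, frames (4 1 9)
4 → hit
1 → hit
9 → hit
1 → hit
9 → hit
8 → miss, evict 4, frames (1 9 8)
1 → hit
9 → hit
3 → miss, evict 8, frames (1 9 3)
Page faults: 6.

6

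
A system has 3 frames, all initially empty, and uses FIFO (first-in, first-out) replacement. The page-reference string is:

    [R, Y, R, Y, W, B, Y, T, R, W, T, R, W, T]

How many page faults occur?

7

R: miss, frames {R}
Y: miss, frames {R,Y}
R: hit
Y: hit
W: miss, frames {R,Y,W}
B: miss, evict R, frames {Y,W,B}
Y: hit
T: miss, evict Y, frames {W,B,T}
R: miss, evict W, frames {B,T,R}
W: miss, evict B, frames {T,R,W}
T: hit
R: hit
W: hit
T: hit
Page faults: 7.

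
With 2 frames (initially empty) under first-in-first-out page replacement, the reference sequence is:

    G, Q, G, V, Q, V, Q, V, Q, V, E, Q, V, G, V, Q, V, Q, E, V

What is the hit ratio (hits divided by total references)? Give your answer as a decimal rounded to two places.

0.50

G -> fault, frames {G}
Q -> fault, frames {G,Q}
G -> hit
V -> fault, evict G, frames {Q,V}
Q -> hit
V -> hit
Q -> hit
V -> hit
Q -> hit
V -> hit
E -> fault, evict Q, frames {V,E}
Q -> fault, evict V, frames {E,Q}
V -> fault, evict E, frames {Q,V}
G -> fault, evict Q, frames {V,G}
V -> hit
Q -> fault, evict V, frames {G,Q}
V -> fault, evict G, frames {Q,V}
Q -> hit
E -> fault, evict Q, frames {V,E}
V -> hit
Hits: 10 of 20 references → 10/20 = 0.5000.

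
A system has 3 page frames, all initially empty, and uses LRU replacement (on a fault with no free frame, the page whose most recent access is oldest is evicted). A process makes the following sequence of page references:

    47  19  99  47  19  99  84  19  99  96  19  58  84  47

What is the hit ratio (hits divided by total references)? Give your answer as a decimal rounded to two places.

47 → miss, frames {47}
19 → miss, frames {47,19}
99 → miss, frames {47,19,99}
47 → hit
19 → hit
99 → hit
84 → miss, evict 47, frames {19,99,84}
19 → hit
99 → hit
96 → miss, evict 84, frames {19,99,96}
19 → hit
58 → miss, evict 99, frames {96,19,58}
84 → miss, evict 96, frames {19,58,84}
47 → miss, evict 19, frames {58,84,47}
Hits: 6 of 14 references → 6/14 = 0.4286.

0.43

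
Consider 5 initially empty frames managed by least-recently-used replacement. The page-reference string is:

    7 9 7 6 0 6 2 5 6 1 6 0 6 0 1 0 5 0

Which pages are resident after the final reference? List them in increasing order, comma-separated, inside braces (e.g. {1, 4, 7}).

7: miss, frames {7}
9: miss, frames {7,9}
7: hit
6: miss, frames {9,7,6}
0: miss, frames {9,7,6,0}
6: hit
2: miss, frames {9,7,0,6,2}
5: miss, evict 9, frames {7,0,6,2,5}
6: hit
1: miss, evict 7, frames {0,2,5,6,1}
6: hit
0: hit
6: hit
0: hit
1: hit
0: hit
5: hit
0: hit

{0, 1, 2, 5, 6}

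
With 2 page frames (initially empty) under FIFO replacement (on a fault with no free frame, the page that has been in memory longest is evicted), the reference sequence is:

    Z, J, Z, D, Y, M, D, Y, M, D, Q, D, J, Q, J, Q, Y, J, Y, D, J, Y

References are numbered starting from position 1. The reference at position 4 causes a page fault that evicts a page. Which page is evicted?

pos 1: Z: fault, frames {Z}
pos 2: J: fault, frames {Z,J}
pos 3: Z: hit
pos 4: D: fault, evict Z, frames {J,D}
At position 4, page Z is evicted.

Z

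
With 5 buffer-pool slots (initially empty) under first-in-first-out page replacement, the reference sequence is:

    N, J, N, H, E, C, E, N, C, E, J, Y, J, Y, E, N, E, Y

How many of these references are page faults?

7

N: fault, frames [N]
J: fault, frames [N, J]
N: hit
H: fault, frames [N, J, H]
E: fault, frames [N, J, H, E]
C: fault, frames [N, J, H, E, C]
E: hit
N: hit
C: hit
E: hit
J: hit
Y: fault, evict N, frames [J, H, E, C, Y]
J: hit
Y: hit
E: hit
N: fault, evict J, frames [H, E, C, Y, N]
E: hit
Y: hit
Page faults: 7.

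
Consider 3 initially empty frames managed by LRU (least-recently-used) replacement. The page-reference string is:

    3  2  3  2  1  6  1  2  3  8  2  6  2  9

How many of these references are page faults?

8

3 → miss, frames (3)
2 → miss, frames (3 2)
3 → hit
2 → hit
1 → miss, frames (3 2 1)
6 → miss, evict 3, frames (2 1 6)
1 → hit
2 → hit
3 → miss, evict 6, frames (1 2 3)
8 → miss, evict 1, frames (2 3 8)
2 → hit
6 → miss, evict 3, frames (8 2 6)
2 → hit
9 → miss, evict 8, frames (6 2 9)
Page faults: 8.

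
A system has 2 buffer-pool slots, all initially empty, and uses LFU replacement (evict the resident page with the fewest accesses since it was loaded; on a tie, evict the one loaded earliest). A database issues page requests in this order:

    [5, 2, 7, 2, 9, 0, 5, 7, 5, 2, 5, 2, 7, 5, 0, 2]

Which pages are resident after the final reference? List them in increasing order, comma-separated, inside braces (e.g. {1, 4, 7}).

5: fault, frames [5]
2: fault, frames [5, 2]
7: fault, evict 5, frames [2, 7]
2: hit
9: fault, evict 7, frames [2, 9]
0: fault, evict 9, frames [2, 0]
5: fault, evict 0, frames [2, 5]
7: fault, evict 5, frames [2, 7]
5: fault, evict 7, frames [2, 5]
2: hit
5: hit
2: hit
7: fault, evict 5, frames [2, 7]
5: fault, evict 7, frames [2, 5]
0: fault, evict 5, frames [2, 0]
2: hit

{0, 2}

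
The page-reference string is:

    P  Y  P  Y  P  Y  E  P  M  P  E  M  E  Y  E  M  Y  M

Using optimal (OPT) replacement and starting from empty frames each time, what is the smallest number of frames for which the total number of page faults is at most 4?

4

f=1: 18 faults
f=2: 7 faults
f=3: 5 faults
f=4: 4 faults
Smallest f with faults ≤ 4 is 4.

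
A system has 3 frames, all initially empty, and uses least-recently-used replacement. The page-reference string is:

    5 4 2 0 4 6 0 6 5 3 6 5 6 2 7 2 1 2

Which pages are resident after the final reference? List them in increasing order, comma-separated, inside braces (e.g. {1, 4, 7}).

5 → fault, frames [5]
4 → fault, frames [5, 4]
2 → fault, frames [5, 4, 2]
0 → fault, evict 5, frames [4, 2, 0]
4 → hit
6 → fault, evict 2, frames [0, 4, 6]
0 → hit
6 → hit
5 → fault, evict 4, frames [0, 6, 5]
3 → fault, evict 0, frames [6, 5, 3]
6 → hit
5 → hit
6 → hit
2 → fault, evict 3, frames [5, 6, 2]
7 → fault, evict 5, frames [6, 2, 7]
2 → hit
1 → fault, evict 6, frames [7, 2, 1]
2 → hit

{1, 2, 7}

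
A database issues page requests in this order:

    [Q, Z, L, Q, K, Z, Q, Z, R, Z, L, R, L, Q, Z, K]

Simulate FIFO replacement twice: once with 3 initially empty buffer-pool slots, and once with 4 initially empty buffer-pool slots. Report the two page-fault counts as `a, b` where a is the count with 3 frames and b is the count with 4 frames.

11, 7

3 frames: F F F . F . F F F . F . . F F F → 11 faults.
4 frames: F F F . F . . . F . . . . F F . → 7 faults.
7 < 11: adding a frame reduced faults, as is typical.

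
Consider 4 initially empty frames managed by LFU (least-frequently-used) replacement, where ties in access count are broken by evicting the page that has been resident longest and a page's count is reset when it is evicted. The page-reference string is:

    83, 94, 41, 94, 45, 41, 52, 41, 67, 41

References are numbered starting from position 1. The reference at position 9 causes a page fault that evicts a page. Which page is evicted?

pos 1: 83: miss, frames [83]
pos 2: 94: miss, frames [83, 94]
pos 3: 41: miss, frames [83, 94, 41]
pos 4: 94: hit
pos 5: 45: miss, frames [83, 94, 41, 45]
pos 6: 41: hit
pos 7: 52: miss, evict 83, frames [94, 41, 45, 52]
pos 8: 41: hit
pos 9: 67: miss, evict 45, frames [94, 41, 52, 67]
At position 9, page 45 is evicted.

45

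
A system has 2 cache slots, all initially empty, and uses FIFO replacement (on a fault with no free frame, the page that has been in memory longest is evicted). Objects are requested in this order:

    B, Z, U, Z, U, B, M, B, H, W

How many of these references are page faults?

7

B: miss, frames (B)
Z: miss, frames (B Z)
U: miss, evict B, frames (Z U)
Z: hit
U: hit
B: miss, evict Z, frames (U B)
M: miss, evict U, frames (B M)
B: hit
H: miss, evict B, frames (M H)
W: miss, evict M, frames (H W)
Page faults: 7.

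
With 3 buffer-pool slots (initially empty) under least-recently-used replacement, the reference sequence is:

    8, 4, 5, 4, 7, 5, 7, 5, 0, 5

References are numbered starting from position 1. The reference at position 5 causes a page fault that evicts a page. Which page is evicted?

pos 1: 8: fault, frames {8}
pos 2: 4: fault, frames {8,4}
pos 3: 5: fault, frames {8,4,5}
pos 4: 4: hit
pos 5: 7: fault, evict 8, frames {5,4,7}
At position 5, page 8 is evicted.

8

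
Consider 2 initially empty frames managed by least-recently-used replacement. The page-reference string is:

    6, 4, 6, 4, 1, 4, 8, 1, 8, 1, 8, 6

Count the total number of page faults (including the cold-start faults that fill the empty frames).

6 -> miss, frames (6)
4 -> miss, frames (6 4)
6 -> hit
4 -> hit
1 -> miss, evict 6, frames (4 1)
4 -> hit
8 -> miss, evict 1, frames (4 8)
1 -> miss, evict 4, frames (8 1)
8 -> hit
1 -> hit
8 -> hit
6 -> miss, evict 1, frames (8 6)
Page faults: 6.

6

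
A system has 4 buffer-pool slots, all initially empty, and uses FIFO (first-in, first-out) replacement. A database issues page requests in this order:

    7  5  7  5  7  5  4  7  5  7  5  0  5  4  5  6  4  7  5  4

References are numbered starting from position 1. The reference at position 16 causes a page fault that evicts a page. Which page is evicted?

pos 1: 7 → fault, frames [7]
pos 2: 5 → fault, frames [7, 5]
pos 3: 7 → hit
pos 4: 5 → hit
pos 5: 7 → hit
pos 6: 5 → hit
pos 7: 4 → fault, frames [7, 5, 4]
pos 8: 7 → hit
pos 9: 5 → hit
pos 10: 7 → hit
pos 11: 5 → hit
pos 12: 0 → fault, frames [7, 5, 4, 0]
pos 13: 5 → hit
pos 14: 4 → hit
pos 15: 5 → hit
pos 16: 6 → fault, evict 7, frames [5, 4, 0, 6]
At position 16, page 7 is evicted.

7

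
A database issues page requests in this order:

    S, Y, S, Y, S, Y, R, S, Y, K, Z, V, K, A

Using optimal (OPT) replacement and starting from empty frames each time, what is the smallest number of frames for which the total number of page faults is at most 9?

f=1: 14 faults
f=2: 8 faults
f=3: 7 faults
f=4: 7 faults
f=5: 7 faults
f=6: 7 faults
f=7: 7 faults
Smallest f with faults ≤ 9 is 2.

2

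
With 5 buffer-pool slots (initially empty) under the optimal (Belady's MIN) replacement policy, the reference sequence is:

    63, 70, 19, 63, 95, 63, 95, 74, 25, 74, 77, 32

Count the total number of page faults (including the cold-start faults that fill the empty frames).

63 → fault, frames (63)
70 → fault, frames (63 70)
19 → fault, frames (63 70 19)
63 → hit
95 → fault, frames (63 70 19 95)
63 → hit
95 → hit
74 → fault, frames (63 70 19 95 74)
25 → fault, evict 95, frames (63 70 19 74 25)
74 → hit
77 → fault, evict 25, frames (63 70 19 74 77)
32 → fault, evict 77, frames (63 70 19 74 32)
Page faults: 8.

8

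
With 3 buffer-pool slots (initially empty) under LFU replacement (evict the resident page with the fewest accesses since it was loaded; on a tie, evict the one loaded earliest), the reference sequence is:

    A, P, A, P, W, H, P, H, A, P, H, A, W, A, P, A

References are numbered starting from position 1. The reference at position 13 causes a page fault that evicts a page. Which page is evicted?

pos 1: A -> fault, frames (A)
pos 2: P -> fault, frames (A P)
pos 3: A -> hit
pos 4: P -> hit
pos 5: W -> fault, frames (A P W)
pos 6: H -> fault, evict W, frames (A P H)
pos 7: P -> hit
pos 8: H -> hit
pos 9: A -> hit
pos 10: P -> hit
pos 11: H -> hit
pos 12: A -> hit
pos 13: W -> fault, evict H, frames (A P W)
At position 13, page H is evicted.

H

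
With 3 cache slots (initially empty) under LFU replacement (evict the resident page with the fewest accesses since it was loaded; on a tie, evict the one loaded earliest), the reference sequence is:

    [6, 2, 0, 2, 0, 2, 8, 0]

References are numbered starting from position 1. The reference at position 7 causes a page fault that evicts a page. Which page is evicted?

6

pos 1: 6 → fault, frames [6]
pos 2: 2 → fault, frames [6, 2]
pos 3: 0 → fault, frames [6, 2, 0]
pos 4: 2 → hit
pos 5: 0 → hit
pos 6: 2 → hit
pos 7: 8 → fault, evict 6, frames [2, 0, 8]
At position 7, page 6 is evicted.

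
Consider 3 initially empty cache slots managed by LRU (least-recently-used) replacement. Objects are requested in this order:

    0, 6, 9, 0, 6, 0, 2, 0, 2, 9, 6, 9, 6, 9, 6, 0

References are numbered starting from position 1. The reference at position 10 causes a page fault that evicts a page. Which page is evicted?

6

pos 1: 0 → miss, frames (0)
pos 2: 6 → miss, frames (0 6)
pos 3: 9 → miss, frames (0 6 9)
pos 4: 0 → hit
pos 5: 6 → hit
pos 6: 0 → hit
pos 7: 2 → miss, evict 9, frames (6 0 2)
pos 8: 0 → hit
pos 9: 2 → hit
pos 10: 9 → miss, evict 6, frames (0 2 9)
At position 10, page 6 is evicted.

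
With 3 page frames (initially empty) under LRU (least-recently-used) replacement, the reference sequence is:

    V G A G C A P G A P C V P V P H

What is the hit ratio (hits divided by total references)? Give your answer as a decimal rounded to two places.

0.44

V -> miss, frames [V]
G -> miss, frames [V, G]
A -> miss, frames [V, G, A]
G -> hit
C -> miss, evict V, frames [A, G, C]
A -> hit
P -> miss, evict G, frames [C, A, P]
G -> miss, evict C, frames [A, P, G]
A -> hit
P -> hit
C -> miss, evict G, frames [A, P, C]
V -> miss, evict A, frames [P, C, V]
P -> hit
V -> hit
P -> hit
H -> miss, evict C, frames [V, P, H]
Hits: 7 of 16 references → 7/16 = 0.4375.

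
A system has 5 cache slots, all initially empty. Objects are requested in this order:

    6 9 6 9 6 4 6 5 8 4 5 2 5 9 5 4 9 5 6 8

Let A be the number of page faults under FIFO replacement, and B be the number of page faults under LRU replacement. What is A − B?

-2

Under FIFO: F F . . . F . F F . . F . . . . . . F . → 7 faults.
Under LRU: F F . . . F . F F . . F . F . . . . F F → 9 faults.
A − B = 7 − 9 = -2.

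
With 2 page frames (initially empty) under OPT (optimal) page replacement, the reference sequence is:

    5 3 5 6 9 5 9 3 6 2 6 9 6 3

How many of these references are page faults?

9

5 → miss, frames [5]
3 → miss, frames [5, 3]
5 → hit
6 → miss, evict 3, frames [5, 6]
9 → miss, evict 6, frames [5, 9]
5 → hit
9 → hit
3 → miss, evict 5, frames [9, 3]
6 → miss, evict 3, frames [9, 6]
2 → miss, evict 9, frames [6, 2]
6 → hit
9 → miss, evict 2, frames [6, 9]
6 → hit
3 → miss, evict 9, frames [6, 3]
Page faults: 9.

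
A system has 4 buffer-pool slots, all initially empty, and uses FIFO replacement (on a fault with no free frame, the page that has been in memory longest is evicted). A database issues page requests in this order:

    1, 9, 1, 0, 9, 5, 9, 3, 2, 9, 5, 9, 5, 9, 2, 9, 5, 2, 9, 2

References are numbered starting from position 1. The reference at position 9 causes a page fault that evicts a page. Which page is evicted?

pos 1: 1 -> miss, frames [1]
pos 2: 9 -> miss, frames [1, 9]
pos 3: 1 -> hit
pos 4: 0 -> miss, frames [1, 9, 0]
pos 5: 9 -> hit
pos 6: 5 -> miss, frames [1, 9, 0, 5]
pos 7: 9 -> hit
pos 8: 3 -> miss, evict 1, frames [9, 0, 5, 3]
pos 9: 2 -> miss, evict 9, frames [0, 5, 3, 2]
At position 9, page 9 is evicted.

9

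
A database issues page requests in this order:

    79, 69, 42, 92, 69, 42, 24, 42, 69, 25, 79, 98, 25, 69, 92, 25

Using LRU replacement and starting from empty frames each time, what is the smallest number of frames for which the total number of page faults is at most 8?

6

f=1: 16 faults
f=2: 15 faults
f=3: 10 faults
f=4: 9 faults
f=5: 9 faults
f=6: 8 faults
f=7: 7 faults
Smallest f with faults ≤ 8 is 6.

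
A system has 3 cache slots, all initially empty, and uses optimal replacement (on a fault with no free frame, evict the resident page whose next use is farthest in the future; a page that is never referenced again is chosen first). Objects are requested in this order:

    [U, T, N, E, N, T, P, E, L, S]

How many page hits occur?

3

U → miss, frames [U]
T → miss, frames [U, T]
N → miss, frames [U, T, N]
E → miss, evict U, frames [T, N, E]
N → hit
T → hit
P → miss, evict N, frames [T, E, P]
E → hit
L → miss, evict P, frames [T, E, L]
S → miss, evict L, frames [T, E, S]
Hits: 3.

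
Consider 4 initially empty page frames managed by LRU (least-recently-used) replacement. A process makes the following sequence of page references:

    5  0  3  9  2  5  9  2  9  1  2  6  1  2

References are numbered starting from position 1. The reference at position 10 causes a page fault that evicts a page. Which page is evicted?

3

pos 1: 5 → fault, frames [5]
pos 2: 0 → fault, frames [5, 0]
pos 3: 3 → fault, frames [5, 0, 3]
pos 4: 9 → fault, frames [5, 0, 3, 9]
pos 5: 2 → fault, evict 5, frames [0, 3, 9, 2]
pos 6: 5 → fault, evict 0, frames [3, 9, 2, 5]
pos 7: 9 → hit
pos 8: 2 → hit
pos 9: 9 → hit
pos 10: 1 → fault, evict 3, frames [5, 2, 9, 1]
At position 10, page 3 is evicted.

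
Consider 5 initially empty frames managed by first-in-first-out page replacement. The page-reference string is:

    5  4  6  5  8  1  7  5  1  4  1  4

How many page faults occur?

5: fault, frames [5]
4: fault, frames [5, 4]
6: fault, frames [5, 4, 6]
5: hit
8: fault, frames [5, 4, 6, 8]
1: fault, frames [5, 4, 6, 8, 1]
7: fault, evict 5, frames [4, 6, 8, 1, 7]
5: fault, evict 4, frames [6, 8, 1, 7, 5]
1: hit
4: fault, evict 6, frames [8, 1, 7, 5, 4]
1: hit
4: hit
Page faults: 8.

8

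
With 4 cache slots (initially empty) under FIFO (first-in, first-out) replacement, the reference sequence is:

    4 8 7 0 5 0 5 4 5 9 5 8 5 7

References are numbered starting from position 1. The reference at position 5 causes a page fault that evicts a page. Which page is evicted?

pos 1: 4: fault, frames (4)
pos 2: 8: fault, frames (4 8)
pos 3: 7: fault, frames (4 8 7)
pos 4: 0: fault, frames (4 8 7 0)
pos 5: 5: fault, evict 4, frames (8 7 0 5)
At position 5, page 4 is evicted.

4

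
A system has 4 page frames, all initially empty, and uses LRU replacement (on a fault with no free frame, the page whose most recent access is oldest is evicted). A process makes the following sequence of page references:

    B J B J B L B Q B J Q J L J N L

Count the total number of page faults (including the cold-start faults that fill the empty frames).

5

B: miss, frames {B}
J: miss, frames {B,J}
B: hit
J: hit
B: hit
L: miss, frames {J,B,L}
B: hit
Q: miss, frames {J,L,B,Q}
B: hit
J: hit
Q: hit
J: hit
L: hit
J: hit
N: miss, evict B, frames {Q,L,J,N}
L: hit
Page faults: 5.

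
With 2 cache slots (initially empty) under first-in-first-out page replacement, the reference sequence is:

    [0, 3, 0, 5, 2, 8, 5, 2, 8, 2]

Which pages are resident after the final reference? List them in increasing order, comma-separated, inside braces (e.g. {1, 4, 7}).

0 → fault, frames (0)
3 → fault, frames (0 3)
0 → hit
5 → fault, evict 0, frames (3 5)
2 → fault, evict 3, frames (5 2)
8 → fault, evict 5, frames (2 8)
5 → fault, evict 2, frames (8 5)
2 → fault, evict 8, frames (5 2)
8 → fault, evict 5, frames (2 8)
2 → hit

{2, 8}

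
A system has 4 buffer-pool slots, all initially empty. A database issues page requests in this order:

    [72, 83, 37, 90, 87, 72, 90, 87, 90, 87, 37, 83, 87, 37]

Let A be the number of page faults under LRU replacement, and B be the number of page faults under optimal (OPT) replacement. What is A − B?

1

Under LRU: F F F F F F . . . . . F . . → 7 faults.
Under OPT: F F F F F . . . . . . F . . → 6 faults.
A − B = 7 − 6 = 1.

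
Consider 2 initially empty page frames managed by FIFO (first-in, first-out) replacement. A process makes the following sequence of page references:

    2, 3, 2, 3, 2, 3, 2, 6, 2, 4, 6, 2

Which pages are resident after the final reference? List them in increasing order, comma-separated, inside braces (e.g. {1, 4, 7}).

2: fault, frames [2]
3: fault, frames [2, 3]
2: hit
3: hit
2: hit
3: hit
2: hit
6: fault, evict 2, frames [3, 6]
2: fault, evict 3, frames [6, 2]
4: fault, evict 6, frames [2, 4]
6: fault, evict 2, frames [4, 6]
2: fault, evict 4, frames [6, 2]

{2, 6}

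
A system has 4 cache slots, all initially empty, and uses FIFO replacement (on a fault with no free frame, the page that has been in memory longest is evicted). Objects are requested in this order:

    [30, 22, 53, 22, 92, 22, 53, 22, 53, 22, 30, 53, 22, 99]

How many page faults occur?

30: fault, frames (30)
22: fault, frames (30 22)
53: fault, frames (30 22 53)
22: hit
92: fault, frames (30 22 53 92)
22: hit
53: hit
22: hit
53: hit
22: hit
30: hit
53: hit
22: hit
99: fault, evict 30, frames (22 53 92 99)
Page faults: 5.

5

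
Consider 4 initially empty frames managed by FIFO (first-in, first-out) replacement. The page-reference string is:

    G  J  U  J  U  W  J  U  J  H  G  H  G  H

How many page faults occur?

G -> fault, frames [G]
J -> fault, frames [G, J]
U -> fault, frames [G, J, U]
J -> hit
U -> hit
W -> fault, frames [G, J, U, W]
J -> hit
U -> hit
J -> hit
H -> fault, evict G, frames [J, U, W, H]
G -> fault, evict J, frames [U, W, H, G]
H -> hit
G -> hit
H -> hit
Page faults: 6.

6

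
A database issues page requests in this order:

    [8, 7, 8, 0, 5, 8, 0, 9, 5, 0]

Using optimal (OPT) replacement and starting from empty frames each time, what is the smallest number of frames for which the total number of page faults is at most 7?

2

f=1: 10 faults
f=2: 7 faults
f=3: 5 faults
f=4: 5 faults
f=5: 5 faults
Smallest f with faults ≤ 7 is 2.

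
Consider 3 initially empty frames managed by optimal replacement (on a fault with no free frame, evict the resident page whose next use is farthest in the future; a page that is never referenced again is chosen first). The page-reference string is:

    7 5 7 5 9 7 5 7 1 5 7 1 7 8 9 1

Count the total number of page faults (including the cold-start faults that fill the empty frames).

7: miss, frames [7]
5: miss, frames [7, 5]
7: hit
5: hit
9: miss, frames [7, 5, 9]
7: hit
5: hit
7: hit
1: miss, evict 9, frames [7, 5, 1]
5: hit
7: hit
1: hit
7: hit
8: miss, evict 5, frames [7, 1, 8]
9: miss, evict 8, frames [7, 1, 9]
1: hit
Page faults: 6.

6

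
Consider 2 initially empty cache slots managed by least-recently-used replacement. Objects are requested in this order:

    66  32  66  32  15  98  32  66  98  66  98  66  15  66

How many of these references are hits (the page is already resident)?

6

66 → fault, frames {66}
32 → fault, frames {66,32}
66 → hit
32 → hit
15 → fault, evict 66, frames {32,15}
98 → fault, evict 32, frames {15,98}
32 → fault, evict 15, frames {98,32}
66 → fault, evict 98, frames {32,66}
98 → fault, evict 32, frames {66,98}
66 → hit
98 → hit
66 → hit
15 → fault, evict 98, frames {66,15}
66 → hit
Hits: 6.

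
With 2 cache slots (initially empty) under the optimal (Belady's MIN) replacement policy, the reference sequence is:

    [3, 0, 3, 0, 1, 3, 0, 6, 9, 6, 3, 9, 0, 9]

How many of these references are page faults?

8

3 → miss, frames [3]
0 → miss, frames [3, 0]
3 → hit
0 → hit
1 → miss, evict 0, frames [3, 1]
3 → hit
0 → miss, evict 1, frames [3, 0]
6 → miss, evict 0, frames [3, 6]
9 → miss, evict 3, frames [6, 9]
6 → hit
3 → miss, evict 6, frames [9, 3]
9 → hit
0 → miss, evict 3, frames [9, 0]
9 → hit
Page faults: 8.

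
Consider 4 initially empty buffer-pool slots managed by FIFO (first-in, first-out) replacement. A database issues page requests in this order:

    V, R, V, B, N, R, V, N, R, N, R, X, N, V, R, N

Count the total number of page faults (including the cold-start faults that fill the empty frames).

7

V → fault, frames [V]
R → fault, frames [V, R]
V → hit
B → fault, frames [V, R, B]
N → fault, frames [V, R, B, N]
R → hit
V → hit
N → hit
R → hit
N → hit
R → hit
X → fault, evict V, frames [R, B, N, X]
N → hit
V → fault, evict R, frames [B, N, X, V]
R → fault, evict B, frames [N, X, V, R]
N → hit
Page faults: 7.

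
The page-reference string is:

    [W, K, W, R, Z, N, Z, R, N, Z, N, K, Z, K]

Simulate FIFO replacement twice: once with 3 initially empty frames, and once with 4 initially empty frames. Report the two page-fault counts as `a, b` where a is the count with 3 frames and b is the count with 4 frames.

3 frames: F F . F F F . . . . . F . . → 6 faults.
4 frames: F F . F F F . . . . . . . . → 5 faults.
5 < 6: adding a frame reduced faults, as is typical.

6, 5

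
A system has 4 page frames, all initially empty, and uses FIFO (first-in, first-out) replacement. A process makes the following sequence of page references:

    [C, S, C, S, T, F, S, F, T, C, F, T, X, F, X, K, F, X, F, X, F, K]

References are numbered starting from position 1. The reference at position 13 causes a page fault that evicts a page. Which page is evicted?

pos 1: C: miss, frames {C}
pos 2: S: miss, frames {C,S}
pos 3: C: hit
pos 4: S: hit
pos 5: T: miss, frames {C,S,T}
pos 6: F: miss, frames {C,S,T,F}
pos 7: S: hit
pos 8: F: hit
pos 9: T: hit
pos 10: C: hit
pos 11: F: hit
pos 12: T: hit
pos 13: X: miss, evict C, frames {S,T,F,X}
At position 13, page C is evicted.

C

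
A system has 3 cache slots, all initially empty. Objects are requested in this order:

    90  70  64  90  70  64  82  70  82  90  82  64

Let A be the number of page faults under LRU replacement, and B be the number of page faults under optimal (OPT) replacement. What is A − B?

1

Under LRU: F F F . . . F . . F . F → 6 faults.
Under OPT: F F F . . . F . . . . F → 5 faults.
A − B = 6 − 5 = 1.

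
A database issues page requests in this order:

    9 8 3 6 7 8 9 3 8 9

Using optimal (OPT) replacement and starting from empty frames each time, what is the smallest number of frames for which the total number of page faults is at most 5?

f=1: 10 faults
f=2: 8 faults
f=3: 6 faults
f=4: 5 faults
f=5: 5 faults
Smallest f with faults ≤ 5 is 4.

4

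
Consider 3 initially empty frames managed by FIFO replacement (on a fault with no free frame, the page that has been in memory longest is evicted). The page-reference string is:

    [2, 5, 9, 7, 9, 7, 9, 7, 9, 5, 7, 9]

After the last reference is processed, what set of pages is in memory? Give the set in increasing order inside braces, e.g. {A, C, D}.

2: fault, frames {2}
5: fault, frames {2,5}
9: fault, frames {2,5,9}
7: fault, evict 2, frames {5,9,7}
9: hit
7: hit
9: hit
7: hit
9: hit
5: hit
7: hit
9: hit

{5, 7, 9}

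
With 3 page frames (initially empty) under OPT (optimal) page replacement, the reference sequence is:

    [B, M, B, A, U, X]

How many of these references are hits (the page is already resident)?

B: fault, frames [B]
M: fault, frames [B, M]
B: hit
A: fault, frames [B, M, A]
U: fault, evict A, frames [B, M, U]
X: fault, evict U, frames [B, M, X]
Hits: 1.

1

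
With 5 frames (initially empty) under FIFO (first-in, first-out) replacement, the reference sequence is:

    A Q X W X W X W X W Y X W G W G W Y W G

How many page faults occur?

A → fault, frames [A]
Q → fault, frames [A, Q]
X → fault, frames [A, Q, X]
W → fault, frames [A, Q, X, W]
X → hit
W → hit
X → hit
W → hit
X → hit
W → hit
Y → fault, frames [A, Q, X, W, Y]
X → hit
W → hit
G → fault, evict A, frames [Q, X, W, Y, G]
W → hit
G → hit
W → hit
Y → hit
W → hit
G → hit
Page faults: 6.

6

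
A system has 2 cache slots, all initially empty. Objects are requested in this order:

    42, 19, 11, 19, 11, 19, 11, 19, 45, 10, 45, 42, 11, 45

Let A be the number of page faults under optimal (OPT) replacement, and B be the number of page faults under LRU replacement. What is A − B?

-1

Under OPT: F F F . . . . . F F . F F . → 7 faults.
Under LRU: F F F . . . . . F F . F F F → 8 faults.
A − B = 7 − 8 = -1.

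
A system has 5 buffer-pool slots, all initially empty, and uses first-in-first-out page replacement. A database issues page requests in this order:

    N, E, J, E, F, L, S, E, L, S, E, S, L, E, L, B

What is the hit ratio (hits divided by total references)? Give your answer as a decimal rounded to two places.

N → miss, frames (N)
E → miss, frames (N E)
J → miss, frames (N E J)
E → hit
F → miss, frames (N E J F)
L → miss, frames (N E J F L)
S → miss, evict N, frames (E J F L S)
E → hit
L → hit
S → hit
E → hit
S → hit
L → hit
E → hit
L → hit
B → miss, evict E, frames (J F L S B)
Hits: 9 of 16 references → 9/16 = 0.5625.

0.56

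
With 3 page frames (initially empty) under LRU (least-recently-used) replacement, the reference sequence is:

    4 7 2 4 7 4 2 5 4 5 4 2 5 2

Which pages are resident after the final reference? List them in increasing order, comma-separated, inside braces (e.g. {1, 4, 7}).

4 -> miss, frames (4)
7 -> miss, frames (4 7)
2 -> miss, frames (4 7 2)
4 -> hit
7 -> hit
4 -> hit
2 -> hit
5 -> miss, evict 7, frames (4 2 5)
4 -> hit
5 -> hit
4 -> hit
2 -> hit
5 -> hit
2 -> hit

{2, 4, 5}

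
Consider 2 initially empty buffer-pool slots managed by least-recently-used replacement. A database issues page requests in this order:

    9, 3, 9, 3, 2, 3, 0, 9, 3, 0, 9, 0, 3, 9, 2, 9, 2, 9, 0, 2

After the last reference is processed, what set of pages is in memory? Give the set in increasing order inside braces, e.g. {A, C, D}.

9 -> miss, frames {9}
3 -> miss, frames {9,3}
9 -> hit
3 -> hit
2 -> miss, evict 9, frames {3,2}
3 -> hit
0 -> miss, evict 2, frames {3,0}
9 -> miss, evict 3, frames {0,9}
3 -> miss, evict 0, frames {9,3}
0 -> miss, evict 9, frames {3,0}
9 -> miss, evict 3, frames {0,9}
0 -> hit
3 -> miss, evict 9, frames {0,3}
9 -> miss, evict 0, frames {3,9}
2 -> miss, evict 3, frames {9,2}
9 -> hit
2 -> hit
9 -> hit
0 -> miss, evict 2, frames {9,0}
2 -> miss, evict 9, frames {0,2}

{0, 2}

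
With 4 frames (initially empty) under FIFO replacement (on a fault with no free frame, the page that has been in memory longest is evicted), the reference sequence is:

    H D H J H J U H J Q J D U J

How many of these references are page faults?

5

H -> fault, frames [H]
D -> fault, frames [H, D]
H -> hit
J -> fault, frames [H, D, J]
H -> hit
J -> hit
U -> fault, frames [H, D, J, U]
H -> hit
J -> hit
Q -> fault, evict H, frames [D, J, U, Q]
J -> hit
D -> hit
U -> hit
J -> hit
Page faults: 5.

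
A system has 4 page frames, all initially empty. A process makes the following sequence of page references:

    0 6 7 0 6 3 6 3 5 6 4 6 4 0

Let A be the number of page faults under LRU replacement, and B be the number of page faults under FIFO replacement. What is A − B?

Under LRU: F F F . . F . . F . F . . F → 7 faults.
Under FIFO: F F F . . F . . F . F F . F → 8 faults.
A − B = 7 − 8 = -1.

-1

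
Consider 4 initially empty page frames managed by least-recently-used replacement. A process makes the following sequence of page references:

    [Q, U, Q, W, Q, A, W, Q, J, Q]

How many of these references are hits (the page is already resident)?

5

Q → miss, frames {Q}
U → miss, frames {Q,U}
Q → hit
W → miss, frames {U,Q,W}
Q → hit
A → miss, frames {U,W,Q,A}
W → hit
Q → hit
J → miss, evict U, frames {A,W,Q,J}
Q → hit
Hits: 5.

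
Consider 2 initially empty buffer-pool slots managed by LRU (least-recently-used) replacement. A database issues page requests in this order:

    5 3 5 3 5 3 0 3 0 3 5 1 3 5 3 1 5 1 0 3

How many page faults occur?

5: miss, frames {5}
3: miss, frames {5,3}
5: hit
3: hit
5: hit
3: hit
0: miss, evict 5, frames {3,0}
3: hit
0: hit
3: hit
5: miss, evict 0, frames {3,5}
1: miss, evict 3, frames {5,1}
3: miss, evict 5, frames {1,3}
5: miss, evict 1, frames {3,5}
3: hit
1: miss, evict 5, frames {3,1}
5: miss, evict 3, frames {1,5}
1: hit
0: miss, evict 5, frames {1,0}
3: miss, evict 1, frames {0,3}
Page faults: 11.

11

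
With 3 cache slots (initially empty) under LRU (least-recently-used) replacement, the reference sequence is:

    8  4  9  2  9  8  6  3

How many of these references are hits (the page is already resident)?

1

8 -> miss, frames {8}
4 -> miss, frames {8,4}
9 -> miss, frames {8,4,9}
2 -> miss, evict 8, frames {4,9,2}
9 -> hit
8 -> miss, evict 4, frames {2,9,8}
6 -> miss, evict 2, frames {9,8,6}
3 -> miss, evict 9, frames {8,6,3}
Hits: 1.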